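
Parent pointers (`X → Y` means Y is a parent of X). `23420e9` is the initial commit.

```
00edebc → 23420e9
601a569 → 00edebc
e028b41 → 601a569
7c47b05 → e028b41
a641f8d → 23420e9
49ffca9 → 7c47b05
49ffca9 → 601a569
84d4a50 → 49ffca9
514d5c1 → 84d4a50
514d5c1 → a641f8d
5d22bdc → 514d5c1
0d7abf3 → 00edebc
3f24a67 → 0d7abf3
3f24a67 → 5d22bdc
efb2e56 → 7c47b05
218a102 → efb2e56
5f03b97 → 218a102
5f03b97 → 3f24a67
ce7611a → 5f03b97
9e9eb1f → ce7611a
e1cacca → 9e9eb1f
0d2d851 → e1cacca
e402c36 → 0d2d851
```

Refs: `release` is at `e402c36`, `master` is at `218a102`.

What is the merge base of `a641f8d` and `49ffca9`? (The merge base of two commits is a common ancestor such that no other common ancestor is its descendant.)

Ancestors of a641f8d: {23420e9, a641f8d}.
Ancestors of 49ffca9: {00edebc, 23420e9, 49ffca9, 601a569, 7c47b05, e028b41}.
Common ancestors: {23420e9}.
The only common ancestor is 23420e9, so it is the merge base.

23420e9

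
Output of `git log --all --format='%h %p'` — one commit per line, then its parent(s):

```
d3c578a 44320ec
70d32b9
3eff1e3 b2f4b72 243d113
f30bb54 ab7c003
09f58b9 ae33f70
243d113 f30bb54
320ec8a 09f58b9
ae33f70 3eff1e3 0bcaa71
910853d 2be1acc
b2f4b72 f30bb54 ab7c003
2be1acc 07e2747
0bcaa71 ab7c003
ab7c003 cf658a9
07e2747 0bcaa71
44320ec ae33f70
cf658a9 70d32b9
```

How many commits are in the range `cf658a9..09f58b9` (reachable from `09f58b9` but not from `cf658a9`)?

8

Reachable from 09f58b9: {09f58b9, 0bcaa71, 243d113, 3eff1e3, 70d32b9, ab7c003, ae33f70, b2f4b72, cf658a9, f30bb54}.
Reachable from cf658a9: {70d32b9, cf658a9}.
In 09f58b9's history but not cf658a9's: {09f58b9, 0bcaa71, 243d113, 3eff1e3, ab7c003, ae33f70, b2f4b72, f30bb54} — 8 commits.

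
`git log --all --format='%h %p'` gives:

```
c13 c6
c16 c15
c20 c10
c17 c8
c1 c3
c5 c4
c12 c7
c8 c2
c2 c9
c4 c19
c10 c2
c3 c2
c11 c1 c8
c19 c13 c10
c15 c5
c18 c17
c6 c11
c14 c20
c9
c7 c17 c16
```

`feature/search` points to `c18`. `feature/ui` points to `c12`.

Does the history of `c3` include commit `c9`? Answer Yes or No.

Yes

Ancestors of c3 (commits reachable by following parents): {c2, c3, c9}.
c9 is in that set, so it is an ancestor of c3.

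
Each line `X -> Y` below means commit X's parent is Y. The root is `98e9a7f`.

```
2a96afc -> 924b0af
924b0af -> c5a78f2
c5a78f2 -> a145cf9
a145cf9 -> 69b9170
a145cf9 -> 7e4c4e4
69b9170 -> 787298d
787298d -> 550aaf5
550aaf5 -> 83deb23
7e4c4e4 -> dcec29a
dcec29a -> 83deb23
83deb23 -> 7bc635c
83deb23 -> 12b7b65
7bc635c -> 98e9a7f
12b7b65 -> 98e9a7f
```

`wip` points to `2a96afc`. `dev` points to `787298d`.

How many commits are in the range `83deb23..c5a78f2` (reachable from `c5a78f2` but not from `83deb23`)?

Reachable from c5a78f2: {12b7b65, 550aaf5, 69b9170, 787298d, 7bc635c, 7e4c4e4, 83deb23, 98e9a7f, a145cf9, c5a78f2, dcec29a}.
Reachable from 83deb23: {12b7b65, 7bc635c, 83deb23, 98e9a7f}.
In c5a78f2's history but not 83deb23's: {550aaf5, 69b9170, 787298d, 7e4c4e4, a145cf9, c5a78f2, dcec29a} — 7 commits.

7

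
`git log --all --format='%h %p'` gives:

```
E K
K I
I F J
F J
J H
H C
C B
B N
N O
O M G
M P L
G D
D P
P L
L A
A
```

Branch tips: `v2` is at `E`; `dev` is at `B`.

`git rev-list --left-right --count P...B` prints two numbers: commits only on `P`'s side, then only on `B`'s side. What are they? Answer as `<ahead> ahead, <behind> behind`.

Reachable from P: {A, L, P}.
Reachable from B: {A, B, D, G, L, M, N, O, P}.
Only in P's history (ahead): {} — 0.
Only in B's history (behind): {B, D, G, M, N, O} — 6.

0 ahead, 6 behind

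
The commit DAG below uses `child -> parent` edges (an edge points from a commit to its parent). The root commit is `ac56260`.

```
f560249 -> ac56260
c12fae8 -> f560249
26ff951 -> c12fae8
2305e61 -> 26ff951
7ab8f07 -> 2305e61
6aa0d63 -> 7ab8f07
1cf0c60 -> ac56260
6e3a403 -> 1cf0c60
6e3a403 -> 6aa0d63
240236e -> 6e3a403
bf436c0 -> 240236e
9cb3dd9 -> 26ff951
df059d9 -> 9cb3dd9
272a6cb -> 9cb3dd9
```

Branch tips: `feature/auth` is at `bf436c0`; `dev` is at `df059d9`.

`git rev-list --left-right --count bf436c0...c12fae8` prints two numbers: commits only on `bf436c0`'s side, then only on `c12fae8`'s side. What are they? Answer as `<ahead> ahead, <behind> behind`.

8 ahead, 0 behind

Reachable from bf436c0: {1cf0c60, 2305e61, 240236e, 26ff951, 6aa0d63, 6e3a403, 7ab8f07, ac56260, bf436c0, c12fae8, f560249}.
Reachable from c12fae8: {ac56260, c12fae8, f560249}.
Only in bf436c0's history (ahead): {1cf0c60, 2305e61, 240236e, 26ff951, 6aa0d63, 6e3a403, 7ab8f07, bf436c0} — 8.
Only in c12fae8's history (behind): {} — 0.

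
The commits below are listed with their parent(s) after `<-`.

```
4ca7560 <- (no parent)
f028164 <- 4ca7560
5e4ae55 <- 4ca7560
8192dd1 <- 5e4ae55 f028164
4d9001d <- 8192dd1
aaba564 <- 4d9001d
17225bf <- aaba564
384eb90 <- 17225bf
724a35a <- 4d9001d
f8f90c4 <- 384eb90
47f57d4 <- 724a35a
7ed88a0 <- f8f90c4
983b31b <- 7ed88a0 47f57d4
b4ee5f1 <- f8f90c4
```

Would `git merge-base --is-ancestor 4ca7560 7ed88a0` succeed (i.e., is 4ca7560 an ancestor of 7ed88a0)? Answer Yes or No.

Yes

Ancestors of 7ed88a0 (commits reachable by following parents): {17225bf, 384eb90, 4ca7560, 4d9001d, 5e4ae55, 7ed88a0, 8192dd1, aaba564, f028164, f8f90c4}.
4ca7560 is in that set, so it is an ancestor of 7ed88a0.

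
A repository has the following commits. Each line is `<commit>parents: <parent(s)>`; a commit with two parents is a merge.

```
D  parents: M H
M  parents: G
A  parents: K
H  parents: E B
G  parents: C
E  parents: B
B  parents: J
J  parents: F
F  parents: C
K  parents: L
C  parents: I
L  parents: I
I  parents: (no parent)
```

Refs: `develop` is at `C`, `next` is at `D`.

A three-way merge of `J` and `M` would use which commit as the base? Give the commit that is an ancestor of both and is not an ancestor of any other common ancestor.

Ancestors of J: {C, F, I, J}.
Ancestors of M: {C, G, I, M}.
Common ancestors: {C, I}.
Among these, C is not an ancestor of any other common ancestor — it is the merge base.

C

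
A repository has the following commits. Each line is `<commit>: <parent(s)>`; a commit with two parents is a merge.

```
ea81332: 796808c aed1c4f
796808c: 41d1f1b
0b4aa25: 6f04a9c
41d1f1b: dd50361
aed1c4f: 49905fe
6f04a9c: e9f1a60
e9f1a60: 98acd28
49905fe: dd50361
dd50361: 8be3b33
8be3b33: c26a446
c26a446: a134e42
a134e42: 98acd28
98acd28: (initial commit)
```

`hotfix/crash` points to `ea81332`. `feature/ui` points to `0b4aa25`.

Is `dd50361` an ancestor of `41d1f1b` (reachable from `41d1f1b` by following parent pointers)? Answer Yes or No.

Ancestors of 41d1f1b (commits reachable by following parents): {41d1f1b, 8be3b33, 98acd28, a134e42, c26a446, dd50361}.
dd50361 is in that set, so it is an ancestor of 41d1f1b.

Yes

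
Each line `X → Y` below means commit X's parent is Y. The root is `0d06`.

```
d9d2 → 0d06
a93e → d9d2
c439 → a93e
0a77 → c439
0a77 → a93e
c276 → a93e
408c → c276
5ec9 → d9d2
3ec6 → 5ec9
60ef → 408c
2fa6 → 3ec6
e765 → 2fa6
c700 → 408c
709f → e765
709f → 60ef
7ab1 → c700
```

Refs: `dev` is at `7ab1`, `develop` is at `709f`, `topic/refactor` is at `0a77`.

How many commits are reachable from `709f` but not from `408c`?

Reachable from 709f: {0d06, 2fa6, 3ec6, 408c, 5ec9, 60ef, 709f, a93e, c276, d9d2, e765}.
Reachable from 408c: {0d06, 408c, a93e, c276, d9d2}.
In 709f's history but not 408c's: {2fa6, 3ec6, 5ec9, 60ef, 709f, e765} — 6 commits.

6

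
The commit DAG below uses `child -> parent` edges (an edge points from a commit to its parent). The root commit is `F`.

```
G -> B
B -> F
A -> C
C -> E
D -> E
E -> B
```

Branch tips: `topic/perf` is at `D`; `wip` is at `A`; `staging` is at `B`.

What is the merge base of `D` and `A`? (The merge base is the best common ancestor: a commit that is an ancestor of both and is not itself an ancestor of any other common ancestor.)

E

Ancestors of D: {B, D, E, F}.
Ancestors of A: {A, B, C, E, F}.
Common ancestors: {B, E, F}.
Among these, E is not an ancestor of any other common ancestor — it is the merge base.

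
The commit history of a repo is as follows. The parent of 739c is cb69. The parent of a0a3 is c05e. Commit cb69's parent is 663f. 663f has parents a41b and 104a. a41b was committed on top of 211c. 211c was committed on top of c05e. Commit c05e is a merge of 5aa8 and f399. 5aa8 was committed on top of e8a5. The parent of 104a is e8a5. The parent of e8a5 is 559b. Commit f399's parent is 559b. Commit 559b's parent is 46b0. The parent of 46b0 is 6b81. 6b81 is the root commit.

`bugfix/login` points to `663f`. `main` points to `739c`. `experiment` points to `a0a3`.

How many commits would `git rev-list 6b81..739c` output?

Reachable from 739c: {104a, 211c, 46b0, 559b, 5aa8, 663f, 6b81, 739c, a41b, c05e, cb69, e8a5, f399}.
Reachable from 6b81: {6b81}.
In 739c's history but not 6b81's: {104a, 211c, 46b0, 559b, 5aa8, 663f, 739c, a41b, c05e, cb69, e8a5, f399} — 12 commits.

12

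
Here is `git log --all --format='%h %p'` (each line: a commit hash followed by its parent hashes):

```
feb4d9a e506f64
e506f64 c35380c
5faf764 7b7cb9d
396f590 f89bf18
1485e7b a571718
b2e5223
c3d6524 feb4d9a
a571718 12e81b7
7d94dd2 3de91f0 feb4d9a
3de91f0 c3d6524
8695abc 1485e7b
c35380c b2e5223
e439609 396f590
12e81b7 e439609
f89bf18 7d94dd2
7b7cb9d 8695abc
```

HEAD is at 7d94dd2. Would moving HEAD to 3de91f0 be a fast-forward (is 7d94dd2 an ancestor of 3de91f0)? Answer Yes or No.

A fast-forward from 7d94dd2 to 3de91f0 is possible iff 7d94dd2 is an ancestor of 3de91f0.
Ancestors of 3de91f0: {3de91f0, b2e5223, c35380c, c3d6524, e506f64, feb4d9a}.
7d94dd2 is not among them, so fast-forward is not possible.

No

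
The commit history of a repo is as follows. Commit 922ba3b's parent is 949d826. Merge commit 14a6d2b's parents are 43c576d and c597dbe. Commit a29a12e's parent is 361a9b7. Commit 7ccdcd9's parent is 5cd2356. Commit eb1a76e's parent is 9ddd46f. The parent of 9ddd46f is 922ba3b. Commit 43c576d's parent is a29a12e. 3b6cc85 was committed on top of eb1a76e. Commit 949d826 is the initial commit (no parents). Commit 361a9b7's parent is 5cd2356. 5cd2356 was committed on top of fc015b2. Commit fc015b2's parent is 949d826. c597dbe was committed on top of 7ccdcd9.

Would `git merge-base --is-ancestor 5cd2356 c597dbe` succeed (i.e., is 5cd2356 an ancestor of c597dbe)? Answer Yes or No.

Ancestors of c597dbe (commits reachable by following parents): {5cd2356, 7ccdcd9, 949d826, c597dbe, fc015b2}.
5cd2356 is in that set, so it is an ancestor of c597dbe.

Yes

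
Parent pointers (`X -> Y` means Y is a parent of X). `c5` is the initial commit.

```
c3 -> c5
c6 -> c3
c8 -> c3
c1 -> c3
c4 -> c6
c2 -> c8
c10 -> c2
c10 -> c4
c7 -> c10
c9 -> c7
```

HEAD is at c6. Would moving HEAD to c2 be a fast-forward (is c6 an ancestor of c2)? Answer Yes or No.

No

A fast-forward from c6 to c2 is possible iff c6 is an ancestor of c2.
Ancestors of c2: {c2, c3, c5, c8}.
c6 is not among them, so fast-forward is not possible.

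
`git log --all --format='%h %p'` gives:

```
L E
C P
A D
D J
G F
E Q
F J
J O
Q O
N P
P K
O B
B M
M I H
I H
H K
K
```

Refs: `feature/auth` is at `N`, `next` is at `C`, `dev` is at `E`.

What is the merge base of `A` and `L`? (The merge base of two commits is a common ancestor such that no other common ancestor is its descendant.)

O

Ancestors of A: {A, B, D, H, I, J, K, M, O}.
Ancestors of L: {B, E, H, I, K, L, M, O, Q}.
Common ancestors: {B, H, I, K, M, O}.
Among these, O is not an ancestor of any other common ancestor — it is the merge base.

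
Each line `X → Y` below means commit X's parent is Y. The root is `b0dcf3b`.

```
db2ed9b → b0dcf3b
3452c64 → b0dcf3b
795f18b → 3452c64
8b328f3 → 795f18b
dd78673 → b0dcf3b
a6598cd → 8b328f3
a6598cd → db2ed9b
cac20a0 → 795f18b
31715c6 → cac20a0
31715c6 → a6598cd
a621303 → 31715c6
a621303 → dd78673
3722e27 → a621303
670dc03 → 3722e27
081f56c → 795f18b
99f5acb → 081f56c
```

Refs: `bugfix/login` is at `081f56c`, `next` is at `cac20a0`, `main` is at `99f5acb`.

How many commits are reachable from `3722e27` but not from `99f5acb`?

Reachable from 3722e27: {31715c6, 3452c64, 3722e27, 795f18b, 8b328f3, a621303, a6598cd, b0dcf3b, cac20a0, db2ed9b, dd78673}.
Reachable from 99f5acb: {081f56c, 3452c64, 795f18b, 99f5acb, b0dcf3b}.
In 3722e27's history but not 99f5acb's: {31715c6, 3722e27, 8b328f3, a621303, a6598cd, cac20a0, db2ed9b, dd78673} — 8 commits.

8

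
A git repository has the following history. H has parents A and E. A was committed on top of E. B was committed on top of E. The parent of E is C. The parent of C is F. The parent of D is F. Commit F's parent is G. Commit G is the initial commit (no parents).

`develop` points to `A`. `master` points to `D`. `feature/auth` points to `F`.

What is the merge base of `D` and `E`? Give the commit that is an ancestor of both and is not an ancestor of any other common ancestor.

F

Ancestors of D: {D, F, G}.
Ancestors of E: {C, E, F, G}.
Common ancestors: {F, G}.
Among these, F is not an ancestor of any other common ancestor — it is the merge base.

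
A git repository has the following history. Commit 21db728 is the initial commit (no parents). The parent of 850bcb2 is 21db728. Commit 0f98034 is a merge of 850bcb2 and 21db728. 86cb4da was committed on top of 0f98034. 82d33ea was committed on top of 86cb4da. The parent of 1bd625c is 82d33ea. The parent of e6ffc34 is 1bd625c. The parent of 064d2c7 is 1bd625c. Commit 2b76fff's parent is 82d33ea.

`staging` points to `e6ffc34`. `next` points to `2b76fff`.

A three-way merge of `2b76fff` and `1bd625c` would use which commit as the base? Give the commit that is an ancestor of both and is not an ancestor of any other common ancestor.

82d33ea

Ancestors of 2b76fff: {0f98034, 21db728, 2b76fff, 82d33ea, 850bcb2, 86cb4da}.
Ancestors of 1bd625c: {0f98034, 1bd625c, 21db728, 82d33ea, 850bcb2, 86cb4da}.
Common ancestors: {0f98034, 21db728, 82d33ea, 850bcb2, 86cb4da}.
Among these, 82d33ea is not an ancestor of any other common ancestor — it is the merge base.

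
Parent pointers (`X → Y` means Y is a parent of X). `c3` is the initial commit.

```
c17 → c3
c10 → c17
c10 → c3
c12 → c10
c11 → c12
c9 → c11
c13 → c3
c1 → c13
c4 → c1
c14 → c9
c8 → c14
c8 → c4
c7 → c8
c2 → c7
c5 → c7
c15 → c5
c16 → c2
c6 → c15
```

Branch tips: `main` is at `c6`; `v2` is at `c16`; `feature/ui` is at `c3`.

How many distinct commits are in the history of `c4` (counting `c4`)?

4

Walking parent pointers from c4: reachable set = {c1, c13, c3, c4}.
That is 4 commits.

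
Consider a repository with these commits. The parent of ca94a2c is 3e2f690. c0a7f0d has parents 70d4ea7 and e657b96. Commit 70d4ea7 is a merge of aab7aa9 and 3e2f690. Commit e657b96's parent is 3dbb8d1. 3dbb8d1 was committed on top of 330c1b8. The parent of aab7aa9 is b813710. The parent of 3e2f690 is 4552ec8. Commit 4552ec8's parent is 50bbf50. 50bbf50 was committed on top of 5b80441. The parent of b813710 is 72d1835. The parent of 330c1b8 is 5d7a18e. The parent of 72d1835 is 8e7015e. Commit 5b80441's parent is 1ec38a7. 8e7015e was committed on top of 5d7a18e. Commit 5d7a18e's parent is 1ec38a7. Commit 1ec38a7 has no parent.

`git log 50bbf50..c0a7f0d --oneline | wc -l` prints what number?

Reachable from c0a7f0d: {1ec38a7, 330c1b8, 3dbb8d1, 3e2f690, 4552ec8, 50bbf50, 5b80441, 5d7a18e, 70d4ea7, 72d1835, 8e7015e, aab7aa9, b813710, c0a7f0d, e657b96}.
Reachable from 50bbf50: {1ec38a7, 50bbf50, 5b80441}.
In c0a7f0d's history but not 50bbf50's: {330c1b8, 3dbb8d1, 3e2f690, 4552ec8, 5d7a18e, 70d4ea7, 72d1835, 8e7015e, aab7aa9, b813710, c0a7f0d, e657b96} — 12 commits.

12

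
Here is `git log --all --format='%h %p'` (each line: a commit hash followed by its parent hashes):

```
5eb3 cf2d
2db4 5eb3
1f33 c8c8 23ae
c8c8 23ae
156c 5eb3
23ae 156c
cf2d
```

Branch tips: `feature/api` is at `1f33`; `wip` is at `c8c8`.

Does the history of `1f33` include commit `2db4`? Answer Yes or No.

No

Ancestors of 1f33: {156c, 1f33, 23ae, 5eb3, c8c8, cf2d}.
2db4 is not in that set, so it is not an ancestor of 1f33.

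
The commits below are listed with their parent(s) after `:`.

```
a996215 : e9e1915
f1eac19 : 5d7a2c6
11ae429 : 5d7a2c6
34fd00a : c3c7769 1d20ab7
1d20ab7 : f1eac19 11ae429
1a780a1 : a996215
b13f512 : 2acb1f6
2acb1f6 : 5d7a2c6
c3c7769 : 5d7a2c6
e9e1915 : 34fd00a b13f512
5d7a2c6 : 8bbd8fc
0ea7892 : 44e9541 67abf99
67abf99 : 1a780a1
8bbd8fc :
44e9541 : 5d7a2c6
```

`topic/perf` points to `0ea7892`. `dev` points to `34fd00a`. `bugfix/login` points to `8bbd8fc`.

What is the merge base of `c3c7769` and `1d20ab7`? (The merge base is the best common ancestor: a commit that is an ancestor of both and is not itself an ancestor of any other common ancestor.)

Ancestors of c3c7769: {5d7a2c6, 8bbd8fc, c3c7769}.
Ancestors of 1d20ab7: {11ae429, 1d20ab7, 5d7a2c6, 8bbd8fc, f1eac19}.
Common ancestors: {5d7a2c6, 8bbd8fc}.
Among these, 5d7a2c6 is not an ancestor of any other common ancestor — it is the merge base.

5d7a2c6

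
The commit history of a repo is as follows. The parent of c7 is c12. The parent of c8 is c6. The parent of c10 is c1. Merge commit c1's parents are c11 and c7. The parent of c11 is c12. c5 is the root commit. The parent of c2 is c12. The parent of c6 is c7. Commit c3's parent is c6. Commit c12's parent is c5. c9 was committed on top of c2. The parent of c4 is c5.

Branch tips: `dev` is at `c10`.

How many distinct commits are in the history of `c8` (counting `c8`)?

Walking parent pointers from c8: reachable set = {c12, c5, c6, c7, c8}.
That is 5 commits.

5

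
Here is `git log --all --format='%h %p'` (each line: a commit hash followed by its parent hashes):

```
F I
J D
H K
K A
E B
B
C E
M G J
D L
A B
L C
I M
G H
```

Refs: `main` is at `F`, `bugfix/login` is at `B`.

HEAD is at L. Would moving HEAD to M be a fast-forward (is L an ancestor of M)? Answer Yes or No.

A fast-forward from L to M is possible iff L is an ancestor of M.
Ancestors of M: {A, B, C, D, E, G, H, J, K, L, M}.
L is among them, so fast-forward is possible.

Yes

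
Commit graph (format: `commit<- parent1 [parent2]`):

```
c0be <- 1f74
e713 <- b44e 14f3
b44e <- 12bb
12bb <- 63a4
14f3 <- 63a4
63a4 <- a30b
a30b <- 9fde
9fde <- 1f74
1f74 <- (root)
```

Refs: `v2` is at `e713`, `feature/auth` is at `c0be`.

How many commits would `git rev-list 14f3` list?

5

Walking parent pointers from 14f3: reachable set = {14f3, 1f74, 63a4, 9fde, a30b}.
That is 5 commits.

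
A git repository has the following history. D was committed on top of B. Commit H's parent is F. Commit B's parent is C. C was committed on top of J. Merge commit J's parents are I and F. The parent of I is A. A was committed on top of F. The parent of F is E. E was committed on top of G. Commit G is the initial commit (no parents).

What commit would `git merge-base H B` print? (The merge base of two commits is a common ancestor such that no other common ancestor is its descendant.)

Ancestors of H: {E, F, G, H}.
Ancestors of B: {A, B, C, E, F, G, I, J}.
Common ancestors: {E, F, G}.
Among these, F is not an ancestor of any other common ancestor — it is the merge base.

F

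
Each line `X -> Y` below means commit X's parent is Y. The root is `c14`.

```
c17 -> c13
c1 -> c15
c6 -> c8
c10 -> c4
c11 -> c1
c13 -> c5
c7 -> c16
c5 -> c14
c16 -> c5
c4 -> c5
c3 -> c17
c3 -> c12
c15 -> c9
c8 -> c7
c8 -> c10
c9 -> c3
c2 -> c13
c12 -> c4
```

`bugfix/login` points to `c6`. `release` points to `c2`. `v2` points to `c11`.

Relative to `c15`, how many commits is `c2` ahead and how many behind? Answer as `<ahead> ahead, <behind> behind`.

1 ahead, 6 behind

Reachable from c2: {c13, c14, c2, c5}.
Reachable from c15: {c12, c13, c14, c15, c17, c3, c4, c5, c9}.
Only in c2's history (ahead): {c2} — 1.
Only in c15's history (behind): {c12, c15, c17, c3, c4, c9} — 6.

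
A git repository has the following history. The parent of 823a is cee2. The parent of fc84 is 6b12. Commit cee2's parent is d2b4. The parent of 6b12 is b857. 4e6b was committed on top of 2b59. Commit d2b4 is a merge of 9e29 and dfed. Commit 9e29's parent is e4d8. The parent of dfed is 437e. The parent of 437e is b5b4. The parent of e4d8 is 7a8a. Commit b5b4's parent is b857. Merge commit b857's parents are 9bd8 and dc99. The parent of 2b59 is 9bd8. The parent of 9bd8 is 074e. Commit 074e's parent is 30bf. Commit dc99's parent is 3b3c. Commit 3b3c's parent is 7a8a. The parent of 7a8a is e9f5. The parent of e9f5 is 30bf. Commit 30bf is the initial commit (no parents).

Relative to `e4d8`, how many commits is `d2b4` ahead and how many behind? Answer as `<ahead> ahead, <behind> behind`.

Reachable from d2b4: {074e, 30bf, 3b3c, 437e, 7a8a, 9bd8, 9e29, b5b4, b857, d2b4, dc99, dfed, e4d8, e9f5}.
Reachable from e4d8: {30bf, 7a8a, e4d8, e9f5}.
Only in d2b4's history (ahead): {074e, 3b3c, 437e, 9bd8, 9e29, b5b4, b857, d2b4, dc99, dfed} — 10.
Only in e4d8's history (behind): {} — 0.

10 ahead, 0 behind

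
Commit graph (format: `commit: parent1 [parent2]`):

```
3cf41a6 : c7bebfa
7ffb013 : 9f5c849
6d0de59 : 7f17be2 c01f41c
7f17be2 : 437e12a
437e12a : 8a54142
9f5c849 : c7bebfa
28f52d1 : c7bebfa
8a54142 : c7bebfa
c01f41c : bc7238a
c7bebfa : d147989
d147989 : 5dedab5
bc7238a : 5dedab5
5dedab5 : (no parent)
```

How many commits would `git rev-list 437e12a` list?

5

Walking parent pointers from 437e12a: reachable set = {437e12a, 5dedab5, 8a54142, c7bebfa, d147989}.
That is 5 commits.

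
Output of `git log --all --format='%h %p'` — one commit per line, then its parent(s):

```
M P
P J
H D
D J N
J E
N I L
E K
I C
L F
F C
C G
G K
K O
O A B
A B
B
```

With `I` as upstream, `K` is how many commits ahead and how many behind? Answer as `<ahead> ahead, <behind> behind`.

Reachable from K: {A, B, K, O}.
Reachable from I: {A, B, C, G, I, K, O}.
Only in K's history (ahead): {} — 0.
Only in I's history (behind): {C, G, I} — 3.

0 ahead, 3 behind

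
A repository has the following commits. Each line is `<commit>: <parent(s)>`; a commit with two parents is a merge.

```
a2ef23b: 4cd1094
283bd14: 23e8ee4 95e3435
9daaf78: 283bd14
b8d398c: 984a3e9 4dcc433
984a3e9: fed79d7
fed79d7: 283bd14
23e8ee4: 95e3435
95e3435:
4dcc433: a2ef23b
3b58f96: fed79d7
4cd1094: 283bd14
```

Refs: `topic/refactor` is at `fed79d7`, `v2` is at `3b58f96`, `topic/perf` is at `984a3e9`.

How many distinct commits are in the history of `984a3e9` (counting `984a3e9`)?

5

Walking parent pointers from 984a3e9: reachable set = {23e8ee4, 283bd14, 95e3435, 984a3e9, fed79d7}.
That is 5 commits.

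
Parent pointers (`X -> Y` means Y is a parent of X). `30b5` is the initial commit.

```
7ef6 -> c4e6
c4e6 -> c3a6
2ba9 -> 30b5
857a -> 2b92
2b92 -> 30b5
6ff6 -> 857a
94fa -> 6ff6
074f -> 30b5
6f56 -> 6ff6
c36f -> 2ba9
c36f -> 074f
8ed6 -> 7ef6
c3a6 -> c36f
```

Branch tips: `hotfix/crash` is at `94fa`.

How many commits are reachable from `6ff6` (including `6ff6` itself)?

4

Walking parent pointers from 6ff6: reachable set = {2b92, 30b5, 6ff6, 857a}.
That is 4 commits.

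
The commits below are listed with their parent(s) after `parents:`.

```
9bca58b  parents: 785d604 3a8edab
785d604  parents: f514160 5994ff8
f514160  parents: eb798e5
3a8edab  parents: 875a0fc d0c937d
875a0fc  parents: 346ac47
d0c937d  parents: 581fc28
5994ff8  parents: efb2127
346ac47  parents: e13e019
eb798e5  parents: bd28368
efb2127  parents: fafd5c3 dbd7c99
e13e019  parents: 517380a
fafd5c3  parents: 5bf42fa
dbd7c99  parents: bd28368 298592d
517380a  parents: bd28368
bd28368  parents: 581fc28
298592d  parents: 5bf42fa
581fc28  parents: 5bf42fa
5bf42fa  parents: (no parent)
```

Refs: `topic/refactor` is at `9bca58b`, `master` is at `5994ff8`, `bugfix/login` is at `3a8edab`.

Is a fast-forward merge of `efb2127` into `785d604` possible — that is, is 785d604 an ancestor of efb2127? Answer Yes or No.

A fast-forward from 785d604 to efb2127 is possible iff 785d604 is an ancestor of efb2127.
Ancestors of efb2127: {298592d, 581fc28, 5bf42fa, bd28368, dbd7c99, efb2127, fafd5c3}.
785d604 is not among them, so fast-forward is not possible.

No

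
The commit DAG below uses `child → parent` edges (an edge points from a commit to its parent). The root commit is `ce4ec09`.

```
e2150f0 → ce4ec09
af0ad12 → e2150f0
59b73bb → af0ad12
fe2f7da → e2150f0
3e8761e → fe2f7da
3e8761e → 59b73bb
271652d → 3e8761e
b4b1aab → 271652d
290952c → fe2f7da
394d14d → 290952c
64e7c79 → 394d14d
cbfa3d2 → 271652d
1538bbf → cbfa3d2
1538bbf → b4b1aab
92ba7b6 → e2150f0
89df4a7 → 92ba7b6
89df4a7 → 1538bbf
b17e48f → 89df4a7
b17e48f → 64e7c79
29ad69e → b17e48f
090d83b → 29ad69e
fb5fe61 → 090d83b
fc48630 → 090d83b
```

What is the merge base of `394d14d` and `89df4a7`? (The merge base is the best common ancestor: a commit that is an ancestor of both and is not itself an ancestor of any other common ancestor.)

fe2f7da

Ancestors of 394d14d: {290952c, 394d14d, ce4ec09, e2150f0, fe2f7da}.
Ancestors of 89df4a7: {1538bbf, 271652d, 3e8761e, 59b73bb, 89df4a7, 92ba7b6, af0ad12, b4b1aab, cbfa3d2, ce4ec09, e2150f0, fe2f7da}.
Common ancestors: {ce4ec09, e2150f0, fe2f7da}.
Among these, fe2f7da is not an ancestor of any other common ancestor — it is the merge base.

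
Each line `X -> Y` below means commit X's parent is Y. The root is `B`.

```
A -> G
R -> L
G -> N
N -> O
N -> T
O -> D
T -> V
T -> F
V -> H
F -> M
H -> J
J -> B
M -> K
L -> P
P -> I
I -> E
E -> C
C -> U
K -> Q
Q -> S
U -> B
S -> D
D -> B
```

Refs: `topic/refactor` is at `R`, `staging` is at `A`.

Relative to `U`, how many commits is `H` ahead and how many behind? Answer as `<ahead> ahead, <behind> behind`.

Reachable from H: {B, H, J}.
Reachable from U: {B, U}.
Only in H's history (ahead): {H, J} — 2.
Only in U's history (behind): {U} — 1.

2 ahead, 1 behind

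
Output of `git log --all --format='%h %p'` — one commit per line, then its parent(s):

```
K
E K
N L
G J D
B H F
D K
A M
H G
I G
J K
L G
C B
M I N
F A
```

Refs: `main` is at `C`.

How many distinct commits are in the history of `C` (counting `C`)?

13

Walking parent pointers from C: reachable set = {A, B, C, D, F, G, H, I, J, K, L, M, N}.
That is 13 commits.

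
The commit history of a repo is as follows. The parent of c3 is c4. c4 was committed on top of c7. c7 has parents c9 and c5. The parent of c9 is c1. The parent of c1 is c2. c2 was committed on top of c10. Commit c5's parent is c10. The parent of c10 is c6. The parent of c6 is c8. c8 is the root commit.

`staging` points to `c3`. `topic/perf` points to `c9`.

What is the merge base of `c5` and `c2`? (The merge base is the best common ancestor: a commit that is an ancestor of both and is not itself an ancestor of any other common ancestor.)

Ancestors of c5: {c10, c5, c6, c8}.
Ancestors of c2: {c10, c2, c6, c8}.
Common ancestors: {c10, c6, c8}.
Among these, c10 is not an ancestor of any other common ancestor — it is the merge base.

c10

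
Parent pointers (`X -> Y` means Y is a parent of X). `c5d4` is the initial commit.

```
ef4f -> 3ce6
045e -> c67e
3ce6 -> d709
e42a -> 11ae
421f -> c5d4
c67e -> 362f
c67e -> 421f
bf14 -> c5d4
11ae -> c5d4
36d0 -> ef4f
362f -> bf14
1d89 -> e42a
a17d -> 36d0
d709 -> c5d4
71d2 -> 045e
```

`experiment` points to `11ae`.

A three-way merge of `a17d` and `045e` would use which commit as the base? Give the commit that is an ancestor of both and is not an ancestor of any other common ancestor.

c5d4

Ancestors of a17d: {36d0, 3ce6, a17d, c5d4, d709, ef4f}.
Ancestors of 045e: {045e, 362f, 421f, bf14, c5d4, c67e}.
Common ancestors: {c5d4}.
The only common ancestor is c5d4, so it is the merge base.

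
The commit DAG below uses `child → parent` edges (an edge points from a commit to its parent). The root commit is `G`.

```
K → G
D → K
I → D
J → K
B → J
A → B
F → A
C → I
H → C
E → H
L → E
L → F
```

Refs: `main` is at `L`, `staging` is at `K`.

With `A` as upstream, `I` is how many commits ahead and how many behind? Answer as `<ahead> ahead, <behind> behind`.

2 ahead, 3 behind

Reachable from I: {D, G, I, K}.
Reachable from A: {A, B, G, J, K}.
Only in I's history (ahead): {D, I} — 2.
Only in A's history (behind): {A, B, J} — 3.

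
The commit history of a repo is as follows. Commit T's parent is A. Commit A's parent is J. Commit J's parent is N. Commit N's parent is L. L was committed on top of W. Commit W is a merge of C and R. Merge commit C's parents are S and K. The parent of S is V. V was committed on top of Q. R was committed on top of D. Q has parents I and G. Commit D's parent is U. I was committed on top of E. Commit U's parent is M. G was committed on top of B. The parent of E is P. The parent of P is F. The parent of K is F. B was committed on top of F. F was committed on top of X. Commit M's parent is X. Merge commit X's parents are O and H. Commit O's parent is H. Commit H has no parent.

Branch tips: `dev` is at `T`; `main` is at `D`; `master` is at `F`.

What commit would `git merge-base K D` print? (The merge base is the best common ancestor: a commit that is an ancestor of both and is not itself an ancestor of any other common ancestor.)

Ancestors of K: {F, H, K, O, X}.
Ancestors of D: {D, H, M, O, U, X}.
Common ancestors: {H, O, X}.
Among these, X is not an ancestor of any other common ancestor — it is the merge base.

X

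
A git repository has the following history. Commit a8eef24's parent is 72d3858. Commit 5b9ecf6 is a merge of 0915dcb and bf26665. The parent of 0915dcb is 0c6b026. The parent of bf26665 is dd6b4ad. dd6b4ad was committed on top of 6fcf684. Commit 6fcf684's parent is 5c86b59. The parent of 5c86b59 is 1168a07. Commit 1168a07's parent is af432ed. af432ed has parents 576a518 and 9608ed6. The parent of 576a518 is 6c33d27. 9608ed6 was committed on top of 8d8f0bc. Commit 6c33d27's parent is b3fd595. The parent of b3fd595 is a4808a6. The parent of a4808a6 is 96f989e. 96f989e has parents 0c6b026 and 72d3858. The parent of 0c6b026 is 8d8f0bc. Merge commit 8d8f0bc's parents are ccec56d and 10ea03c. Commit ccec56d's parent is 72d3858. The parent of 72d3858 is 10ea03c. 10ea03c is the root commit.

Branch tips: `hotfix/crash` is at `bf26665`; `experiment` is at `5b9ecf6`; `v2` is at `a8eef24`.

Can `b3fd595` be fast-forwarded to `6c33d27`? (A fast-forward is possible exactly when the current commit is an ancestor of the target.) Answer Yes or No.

Yes

A fast-forward from b3fd595 to 6c33d27 is possible iff b3fd595 is an ancestor of 6c33d27.
Ancestors of 6c33d27: {0c6b026, 10ea03c, 6c33d27, 72d3858, 8d8f0bc, 96f989e, a4808a6, b3fd595, ccec56d}.
b3fd595 is among them, so fast-forward is possible.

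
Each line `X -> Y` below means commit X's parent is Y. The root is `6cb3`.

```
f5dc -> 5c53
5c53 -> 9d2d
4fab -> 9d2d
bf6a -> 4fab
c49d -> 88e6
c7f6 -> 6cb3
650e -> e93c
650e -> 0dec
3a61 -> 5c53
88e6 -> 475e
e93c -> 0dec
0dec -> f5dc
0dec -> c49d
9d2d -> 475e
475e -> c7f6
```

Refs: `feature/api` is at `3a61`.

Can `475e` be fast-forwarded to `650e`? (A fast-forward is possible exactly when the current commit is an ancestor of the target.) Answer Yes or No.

A fast-forward from 475e to 650e is possible iff 475e is an ancestor of 650e.
Ancestors of 650e: {0dec, 475e, 5c53, 650e, 6cb3, 88e6, 9d2d, c49d, c7f6, e93c, f5dc}.
475e is among them, so fast-forward is possible.

Yes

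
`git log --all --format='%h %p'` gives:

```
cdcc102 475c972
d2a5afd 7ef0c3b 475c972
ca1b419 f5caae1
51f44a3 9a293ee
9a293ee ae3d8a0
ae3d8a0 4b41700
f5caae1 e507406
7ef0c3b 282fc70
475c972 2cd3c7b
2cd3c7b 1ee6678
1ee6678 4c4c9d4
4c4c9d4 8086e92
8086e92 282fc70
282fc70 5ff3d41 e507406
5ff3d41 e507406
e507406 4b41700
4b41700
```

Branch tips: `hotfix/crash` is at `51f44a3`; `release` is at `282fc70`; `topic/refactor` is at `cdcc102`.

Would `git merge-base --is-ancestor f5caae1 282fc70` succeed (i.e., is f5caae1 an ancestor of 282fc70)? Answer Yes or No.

No

Ancestors of 282fc70: {282fc70, 4b41700, 5ff3d41, e507406}.
f5caae1 is not in that set, so it is not an ancestor of 282fc70.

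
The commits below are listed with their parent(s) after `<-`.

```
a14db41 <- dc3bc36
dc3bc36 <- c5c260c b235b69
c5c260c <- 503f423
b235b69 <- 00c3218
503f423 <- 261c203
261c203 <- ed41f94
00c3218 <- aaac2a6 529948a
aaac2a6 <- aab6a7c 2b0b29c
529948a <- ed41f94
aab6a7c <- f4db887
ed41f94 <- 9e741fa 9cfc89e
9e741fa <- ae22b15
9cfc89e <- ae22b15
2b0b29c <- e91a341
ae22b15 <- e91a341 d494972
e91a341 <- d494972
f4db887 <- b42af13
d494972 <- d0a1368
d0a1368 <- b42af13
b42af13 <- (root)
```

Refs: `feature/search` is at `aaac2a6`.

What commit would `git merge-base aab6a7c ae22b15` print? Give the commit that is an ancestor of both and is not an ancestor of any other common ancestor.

Ancestors of aab6a7c: {aab6a7c, b42af13, f4db887}.
Ancestors of ae22b15: {ae22b15, b42af13, d0a1368, d494972, e91a341}.
Common ancestors: {b42af13}.
The only common ancestor is b42af13, so it is the merge base.

b42af13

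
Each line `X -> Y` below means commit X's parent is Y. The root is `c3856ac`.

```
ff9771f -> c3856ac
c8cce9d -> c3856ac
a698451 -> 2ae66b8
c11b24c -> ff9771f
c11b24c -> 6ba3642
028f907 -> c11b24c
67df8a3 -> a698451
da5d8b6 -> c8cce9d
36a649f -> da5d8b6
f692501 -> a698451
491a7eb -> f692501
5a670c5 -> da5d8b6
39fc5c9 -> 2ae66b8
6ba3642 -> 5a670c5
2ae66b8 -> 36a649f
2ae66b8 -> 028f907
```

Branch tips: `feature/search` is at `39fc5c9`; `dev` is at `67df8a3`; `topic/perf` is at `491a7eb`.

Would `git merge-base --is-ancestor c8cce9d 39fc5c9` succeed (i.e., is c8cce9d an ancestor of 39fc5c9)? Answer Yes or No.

Ancestors of 39fc5c9 (commits reachable by following parents): {028f907, 2ae66b8, 36a649f, 39fc5c9, 5a670c5, 6ba3642, c11b24c, c3856ac, c8cce9d, da5d8b6, ff9771f}.
c8cce9d is in that set, so it is an ancestor of 39fc5c9.

Yes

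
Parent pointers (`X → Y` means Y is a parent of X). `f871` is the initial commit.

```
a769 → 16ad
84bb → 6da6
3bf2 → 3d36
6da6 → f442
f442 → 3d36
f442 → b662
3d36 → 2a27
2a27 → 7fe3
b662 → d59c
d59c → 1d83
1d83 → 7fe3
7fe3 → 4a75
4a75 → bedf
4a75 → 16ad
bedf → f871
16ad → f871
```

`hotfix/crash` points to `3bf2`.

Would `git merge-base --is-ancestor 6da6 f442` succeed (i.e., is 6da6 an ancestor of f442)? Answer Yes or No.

Ancestors of f442: {16ad, 1d83, 2a27, 3d36, 4a75, 7fe3, b662, bedf, d59c, f442, f871}.
6da6 is not in that set, so it is not an ancestor of f442.

No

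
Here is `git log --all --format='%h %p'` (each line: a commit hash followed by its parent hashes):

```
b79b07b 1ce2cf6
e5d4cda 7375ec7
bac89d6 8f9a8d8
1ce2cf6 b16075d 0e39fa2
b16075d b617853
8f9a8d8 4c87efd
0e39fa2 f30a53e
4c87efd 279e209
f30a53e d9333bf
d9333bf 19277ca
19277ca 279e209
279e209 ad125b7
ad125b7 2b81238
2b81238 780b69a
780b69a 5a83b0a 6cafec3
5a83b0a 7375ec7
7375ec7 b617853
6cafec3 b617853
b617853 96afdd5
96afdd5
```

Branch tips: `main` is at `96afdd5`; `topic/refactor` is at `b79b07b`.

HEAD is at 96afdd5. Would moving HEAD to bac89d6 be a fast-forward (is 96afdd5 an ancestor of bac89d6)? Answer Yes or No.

A fast-forward from 96afdd5 to bac89d6 is possible iff 96afdd5 is an ancestor of bac89d6.
Ancestors of bac89d6: {279e209, 2b81238, 4c87efd, 5a83b0a, 6cafec3, 7375ec7, 780b69a, 8f9a8d8, 96afdd5, ad125b7, b617853, bac89d6}.
96afdd5 is among them, so fast-forward is possible.

Yes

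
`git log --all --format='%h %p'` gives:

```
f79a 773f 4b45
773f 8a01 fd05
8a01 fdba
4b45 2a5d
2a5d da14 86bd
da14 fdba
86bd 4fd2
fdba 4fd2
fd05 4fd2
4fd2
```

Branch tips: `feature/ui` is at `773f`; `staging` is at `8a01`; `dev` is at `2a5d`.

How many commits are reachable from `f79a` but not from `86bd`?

8

Reachable from f79a: {2a5d, 4b45, 4fd2, 773f, 86bd, 8a01, da14, f79a, fd05, fdba}.
Reachable from 86bd: {4fd2, 86bd}.
In f79a's history but not 86bd's: {2a5d, 4b45, 773f, 8a01, da14, f79a, fd05, fdba} — 8 commits.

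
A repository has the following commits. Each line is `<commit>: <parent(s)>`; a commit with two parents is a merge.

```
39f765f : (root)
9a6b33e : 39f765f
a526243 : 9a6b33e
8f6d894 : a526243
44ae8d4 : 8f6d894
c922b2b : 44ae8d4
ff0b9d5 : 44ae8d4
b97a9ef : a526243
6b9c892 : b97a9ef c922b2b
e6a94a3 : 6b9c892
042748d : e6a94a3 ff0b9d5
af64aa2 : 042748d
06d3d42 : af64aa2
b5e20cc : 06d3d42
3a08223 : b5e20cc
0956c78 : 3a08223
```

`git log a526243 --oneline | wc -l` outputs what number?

3

Walking parent pointers from a526243: reachable set = {39f765f, 9a6b33e, a526243}.
That is 3 commits.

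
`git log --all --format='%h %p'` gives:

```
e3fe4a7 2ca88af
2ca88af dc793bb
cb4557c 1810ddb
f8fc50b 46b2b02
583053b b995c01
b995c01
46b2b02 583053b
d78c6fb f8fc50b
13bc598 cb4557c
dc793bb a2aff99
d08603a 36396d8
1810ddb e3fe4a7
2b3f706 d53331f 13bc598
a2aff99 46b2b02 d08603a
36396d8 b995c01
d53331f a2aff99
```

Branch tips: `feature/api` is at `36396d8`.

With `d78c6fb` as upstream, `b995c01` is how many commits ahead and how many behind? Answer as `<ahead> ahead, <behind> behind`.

Reachable from b995c01: {b995c01}.
Reachable from d78c6fb: {46b2b02, 583053b, b995c01, d78c6fb, f8fc50b}.
Only in b995c01's history (ahead): {} — 0.
Only in d78c6fb's history (behind): {46b2b02, 583053b, d78c6fb, f8fc50b} — 4.

0 ahead, 4 behind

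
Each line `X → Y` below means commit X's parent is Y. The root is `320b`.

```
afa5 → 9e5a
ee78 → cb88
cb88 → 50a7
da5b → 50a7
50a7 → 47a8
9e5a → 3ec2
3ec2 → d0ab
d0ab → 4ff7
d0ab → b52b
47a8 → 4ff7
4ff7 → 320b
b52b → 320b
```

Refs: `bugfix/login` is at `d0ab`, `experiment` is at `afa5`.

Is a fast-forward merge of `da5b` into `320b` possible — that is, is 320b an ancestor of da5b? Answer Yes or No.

Yes

A fast-forward from 320b to da5b is possible iff 320b is an ancestor of da5b.
Ancestors of da5b: {320b, 47a8, 4ff7, 50a7, da5b}.
320b is among them, so fast-forward is possible.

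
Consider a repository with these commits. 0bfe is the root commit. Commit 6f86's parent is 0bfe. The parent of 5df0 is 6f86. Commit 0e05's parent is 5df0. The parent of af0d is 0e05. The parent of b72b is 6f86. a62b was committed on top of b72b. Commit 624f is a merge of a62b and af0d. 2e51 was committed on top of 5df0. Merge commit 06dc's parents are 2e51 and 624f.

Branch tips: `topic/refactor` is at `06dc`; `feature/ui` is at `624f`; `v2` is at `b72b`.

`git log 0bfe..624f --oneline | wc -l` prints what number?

7

Reachable from 624f: {0bfe, 0e05, 5df0, 624f, 6f86, a62b, af0d, b72b}.
Reachable from 0bfe: {0bfe}.
In 624f's history but not 0bfe's: {0e05, 5df0, 624f, 6f86, a62b, af0d, b72b} — 7 commits.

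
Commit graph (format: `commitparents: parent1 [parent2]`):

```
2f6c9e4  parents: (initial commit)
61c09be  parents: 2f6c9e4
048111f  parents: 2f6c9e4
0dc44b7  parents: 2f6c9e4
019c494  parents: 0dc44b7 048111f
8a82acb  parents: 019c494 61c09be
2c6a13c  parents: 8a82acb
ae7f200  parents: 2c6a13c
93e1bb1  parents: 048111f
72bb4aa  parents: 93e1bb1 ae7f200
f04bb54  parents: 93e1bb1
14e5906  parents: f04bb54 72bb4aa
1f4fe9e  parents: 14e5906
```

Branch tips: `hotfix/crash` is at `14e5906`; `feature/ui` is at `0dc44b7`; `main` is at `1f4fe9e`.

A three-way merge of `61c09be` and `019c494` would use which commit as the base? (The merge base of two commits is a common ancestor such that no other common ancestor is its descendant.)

2f6c9e4

Ancestors of 61c09be: {2f6c9e4, 61c09be}.
Ancestors of 019c494: {019c494, 048111f, 0dc44b7, 2f6c9e4}.
Common ancestors: {2f6c9e4}.
The only common ancestor is 2f6c9e4, so it is the merge base.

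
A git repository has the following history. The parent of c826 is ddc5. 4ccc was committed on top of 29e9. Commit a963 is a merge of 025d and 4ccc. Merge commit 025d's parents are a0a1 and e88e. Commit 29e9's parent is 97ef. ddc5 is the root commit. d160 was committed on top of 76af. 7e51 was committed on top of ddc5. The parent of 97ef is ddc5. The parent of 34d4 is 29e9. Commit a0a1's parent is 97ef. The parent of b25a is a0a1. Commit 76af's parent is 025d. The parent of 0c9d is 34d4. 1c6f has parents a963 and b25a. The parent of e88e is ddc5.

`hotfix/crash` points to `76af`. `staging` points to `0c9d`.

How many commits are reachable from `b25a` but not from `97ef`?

2

Reachable from b25a: {97ef, a0a1, b25a, ddc5}.
Reachable from 97ef: {97ef, ddc5}.
In b25a's history but not 97ef's: {a0a1, b25a} — 2 commits.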